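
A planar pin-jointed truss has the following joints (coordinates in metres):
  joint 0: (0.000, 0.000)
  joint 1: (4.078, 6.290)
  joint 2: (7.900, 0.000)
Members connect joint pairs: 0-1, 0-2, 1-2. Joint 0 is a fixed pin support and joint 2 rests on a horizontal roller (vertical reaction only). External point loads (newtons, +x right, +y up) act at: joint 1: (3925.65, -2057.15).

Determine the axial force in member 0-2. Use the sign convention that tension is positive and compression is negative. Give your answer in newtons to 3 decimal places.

N=3 nodes, M=3 members, R=3 reactions → 2N=6, M+R=6
member 0 (0-1): L=7.4963, (cx,cy)=(0.5440,0.8391)
member 1 (0-2): L=7.9000, (cx,cy)=(1.0000,0.0000)
member 2 (1-2): L=7.3601, (cx,cy)=(0.5193,-0.8546)
solve A·x = −loads:
  F[0-1] = +2538.9244 N (tension)
  F[0-2] = +2544.4667 N (tension)
  F[1-2] = -4899.9614 N (compression)
  Rx@0 = -3925.6500 N
  Ry@0 = -2130.3685 N
  Ry@2 = +4187.5185 N

2544.467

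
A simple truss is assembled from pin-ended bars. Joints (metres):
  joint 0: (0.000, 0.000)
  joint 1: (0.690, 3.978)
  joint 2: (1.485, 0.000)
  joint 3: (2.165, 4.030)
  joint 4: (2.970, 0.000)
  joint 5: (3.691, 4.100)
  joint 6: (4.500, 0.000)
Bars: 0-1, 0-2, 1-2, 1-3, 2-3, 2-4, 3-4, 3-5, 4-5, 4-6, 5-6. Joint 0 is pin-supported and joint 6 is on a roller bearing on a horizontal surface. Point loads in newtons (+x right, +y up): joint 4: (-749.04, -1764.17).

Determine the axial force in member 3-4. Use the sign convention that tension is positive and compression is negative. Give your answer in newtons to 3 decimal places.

N=7 nodes, M=11 members, R=3 reactions → 2N=14, M+R=14
member 0 (0-1): L=4.0374, (cx,cy)=(0.1709,0.9853)
member 1 (0-2): L=1.4850, (cx,cy)=(1.0000,0.0000)
member 2 (1-2): L=4.0567, (cx,cy)=(0.1960,-0.9806)
member 3 (1-3): L=1.4759, (cx,cy)=(0.9994,0.0352)
member 4 (2-3): L=4.0870, (cx,cy)=(0.1664,0.9861)
member 5 (2-4): L=1.4850, (cx,cy)=(1.0000,0.0000)
member 6 (3-4): L=4.1096, (cx,cy)=(0.1959,-0.9806)
member 7 (3-5): L=1.5276, (cx,cy)=(0.9989,0.0458)
member 8 (4-5): L=4.1629, (cx,cy)=(0.1732,0.9849)
member 9 (4-6): L=1.5300, (cx,cy)=(1.0000,0.0000)
member 10 (5-6): L=4.1791, (cx,cy)=(0.1936,-0.9811)
solve A·x = −loads:
  F[0-1] = -608.7741 N (compression)
  F[0-2] = -644.9992 N (compression)
  F[1-2] = +603.6851 N (tension)
  F[1-3] = -222.4855 N (compression)
  F[2-3] = -600.3472 N (compression)
  F[2-4] = -426.8054 N (compression)
  F[3-4] = +591.1770 N (tension)
  F[3-5] = -438.4963 N (compression)
  F[4-5] = +1202.6203 N (tension)
  F[4-6] = +229.7466 N (tension)
  F[5-6] = -1186.8022 N (compression)
  Rx@0 = +749.0400 N
  Ry@0 = +599.8178 N
  Ry@6 = +1164.3522 N

591.177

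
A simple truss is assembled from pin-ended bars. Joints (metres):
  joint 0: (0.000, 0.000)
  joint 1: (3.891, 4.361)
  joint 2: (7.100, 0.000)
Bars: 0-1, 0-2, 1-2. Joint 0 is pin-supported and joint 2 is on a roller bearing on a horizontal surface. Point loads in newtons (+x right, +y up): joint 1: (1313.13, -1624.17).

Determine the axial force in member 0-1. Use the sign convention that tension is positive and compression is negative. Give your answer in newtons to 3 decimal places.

97.134

N=3 nodes, M=3 members, R=3 reactions → 2N=6, M+R=6
member 0 (0-1): L=5.8445, (cx,cy)=(0.6658,0.7462)
member 1 (0-2): L=7.1000, (cx,cy)=(1.0000,0.0000)
member 2 (1-2): L=5.4144, (cx,cy)=(0.5927,-0.8054)
solve A·x = −loads:
  F[0-1] = +97.1341 N (tension)
  F[0-2] = +1248.4626 N (tension)
  F[1-2] = -2106.4842 N (compression)
  Rx@0 = -1313.1300 N
  Ry@0 = -72.4786 N
  Ry@2 = +1696.6486 N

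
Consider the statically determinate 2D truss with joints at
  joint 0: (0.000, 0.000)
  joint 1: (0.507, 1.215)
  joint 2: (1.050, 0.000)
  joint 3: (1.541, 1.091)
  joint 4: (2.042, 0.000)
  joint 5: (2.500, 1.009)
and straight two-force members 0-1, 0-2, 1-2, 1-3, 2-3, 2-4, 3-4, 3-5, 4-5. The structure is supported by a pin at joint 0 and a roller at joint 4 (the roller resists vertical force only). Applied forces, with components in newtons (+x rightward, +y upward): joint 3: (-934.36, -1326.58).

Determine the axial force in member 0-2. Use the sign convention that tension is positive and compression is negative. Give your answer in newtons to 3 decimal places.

-590.233

N=6 nodes, M=9 members, R=3 reactions → 2N=12, M+R=12
member 0 (0-1): L=1.3165, (cx,cy)=(0.3851,0.9229)
member 1 (0-2): L=1.0500, (cx,cy)=(1.0000,0.0000)
member 2 (1-2): L=1.3308, (cx,cy)=(0.4080,-0.9130)
member 3 (1-3): L=1.0414, (cx,cy)=(0.9929,-0.1191)
member 4 (2-3): L=1.1964, (cx,cy)=(0.4104,0.9119)
member 5 (2-4): L=0.9920, (cx,cy)=(1.0000,0.0000)
member 6 (3-4): L=1.2005, (cx,cy)=(0.4173,-0.9088)
member 7 (3-5): L=0.9625, (cx,cy)=(0.9964,-0.0852)
member 8 (4-5): L=1.1081, (cx,cy)=(0.4133,0.9106)
solve A·x = −loads:
  F[0-1] = -893.6028 N (compression)
  F[0-2] = -590.2329 N (compression)
  F[1-2] = +1002.2103 N (tension)
  F[1-3] = -758.4446 N (compression)
  F[2-3] = -1003.3831 N (compression)
  F[2-4] = +230.4768 N (tension)
  F[3-4] = -552.2860 N (compression)
  F[3-5] = +0.0000 N (tension)
  F[4-5] = -0.0000 N (compression)
  Rx@0 = +934.3600 N
  Ry@0 = +824.6833 N
  Ry@4 = +501.8967 N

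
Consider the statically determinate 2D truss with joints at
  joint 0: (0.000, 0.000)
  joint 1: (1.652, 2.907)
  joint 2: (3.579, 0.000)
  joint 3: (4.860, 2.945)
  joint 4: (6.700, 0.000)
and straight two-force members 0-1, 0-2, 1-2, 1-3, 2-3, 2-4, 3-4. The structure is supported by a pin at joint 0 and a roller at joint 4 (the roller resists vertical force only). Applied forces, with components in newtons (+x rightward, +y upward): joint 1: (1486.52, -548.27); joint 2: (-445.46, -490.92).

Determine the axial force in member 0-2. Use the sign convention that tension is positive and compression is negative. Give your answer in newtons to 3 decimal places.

1039.238

N=5 nodes, M=7 members, R=3 reactions → 2N=10, M+R=10
member 0 (0-1): L=3.3436, (cx,cy)=(0.4941,0.8694)
member 1 (0-2): L=3.5790, (cx,cy)=(1.0000,0.0000)
member 2 (1-2): L=3.4877, (cx,cy)=(0.5525,-0.8335)
member 3 (1-3): L=3.2082, (cx,cy)=(0.9999,0.0118)
member 4 (2-3): L=3.2115, (cx,cy)=(0.3989,0.9170)
member 5 (2-4): L=3.1210, (cx,cy)=(1.0000,0.0000)
member 6 (3-4): L=3.4726, (cx,cy)=(0.5299,-0.8481)
solve A·x = −loads:
  F[0-1] = +3.6884 N (tension)
  F[0-2] = +1039.2376 N (tension)
  F[1-2] = -677.4181 N (compression)
  F[1-3] = -1110.4921 N (compression)
  F[2-3] = +1151.0834 N (tension)
  F[2-4] = +651.2768 N (tension)
  F[3-4] = -1229.1267 N (compression)
  Rx@0 = -1041.0600 N
  Ry@0 = -3.2068 N
  Ry@4 = +1042.3968 N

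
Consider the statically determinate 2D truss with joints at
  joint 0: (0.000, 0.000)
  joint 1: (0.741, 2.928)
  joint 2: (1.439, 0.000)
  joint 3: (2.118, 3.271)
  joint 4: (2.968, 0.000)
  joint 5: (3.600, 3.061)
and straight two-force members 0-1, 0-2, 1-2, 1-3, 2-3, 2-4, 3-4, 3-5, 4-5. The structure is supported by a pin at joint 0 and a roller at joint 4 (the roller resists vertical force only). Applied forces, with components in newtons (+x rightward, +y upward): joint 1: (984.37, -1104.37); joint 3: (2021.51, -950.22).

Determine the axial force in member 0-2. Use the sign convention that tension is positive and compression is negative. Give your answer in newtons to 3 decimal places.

N=6 nodes, M=9 members, R=3 reactions → 2N=12, M+R=12
member 0 (0-1): L=3.0203, (cx,cy)=(0.2453,0.9694)
member 1 (0-2): L=1.4390, (cx,cy)=(1.0000,0.0000)
member 2 (1-2): L=3.0100, (cx,cy)=(0.2319,-0.9727)
member 3 (1-3): L=1.4191, (cx,cy)=(0.9703,0.2417)
member 4 (2-3): L=3.3407, (cx,cy)=(0.2032,0.9791)
member 5 (2-4): L=1.5290, (cx,cy)=(1.0000,0.0000)
member 6 (3-4): L=3.3796, (cx,cy)=(0.2515,-0.9679)
member 7 (3-5): L=1.4968, (cx,cy)=(0.9901,-0.1403)
member 8 (4-5): L=3.1256, (cx,cy)=(0.2022,0.9793)
solve A·x = −loads:
  F[0-1] = +2164.3546 N (tension)
  F[0-2] = +2474.8791 N (tension)
  F[1-2] = -3217.3643 N (compression)
  F[1-3] = +301.6496 N (tension)
  F[2-3] = +3196.3832 N (tension)
  F[2-4] = +1079.1430 N (tension)
  F[3-4] = -4290.7184 N (compression)
  F[3-5] = +0.0000 N (tension)
  F[4-5] = -0.0000 N (compression)
  Rx@0 = -3005.8800 N
  Ry@0 = -2098.2061 N
  Ry@4 = +4152.7961 N

2474.879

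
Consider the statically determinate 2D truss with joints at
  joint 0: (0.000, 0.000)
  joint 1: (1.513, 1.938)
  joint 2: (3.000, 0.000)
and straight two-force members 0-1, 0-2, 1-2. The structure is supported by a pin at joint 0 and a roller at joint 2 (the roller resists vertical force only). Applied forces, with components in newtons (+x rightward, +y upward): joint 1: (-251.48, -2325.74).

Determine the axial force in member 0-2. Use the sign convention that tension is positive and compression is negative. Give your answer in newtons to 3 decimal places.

N=3 nodes, M=3 members, R=3 reactions → 2N=6, M+R=6
member 0 (0-1): L=2.4587, (cx,cy)=(0.6154,0.7882)
member 1 (0-2): L=3.0000, (cx,cy)=(1.0000,0.0000)
member 2 (1-2): L=2.4427, (cx,cy)=(0.6087,-0.7934)
solve A·x = −loads:
  F[0-1] = -1668.6008 N (compression)
  F[0-2] = +775.3363 N (tension)
  F[1-2] = -1273.6722 N (compression)
  Rx@0 = +251.4800 N
  Ry@0 = +1315.2479 N
  Ry@2 = +1010.4921 N

775.336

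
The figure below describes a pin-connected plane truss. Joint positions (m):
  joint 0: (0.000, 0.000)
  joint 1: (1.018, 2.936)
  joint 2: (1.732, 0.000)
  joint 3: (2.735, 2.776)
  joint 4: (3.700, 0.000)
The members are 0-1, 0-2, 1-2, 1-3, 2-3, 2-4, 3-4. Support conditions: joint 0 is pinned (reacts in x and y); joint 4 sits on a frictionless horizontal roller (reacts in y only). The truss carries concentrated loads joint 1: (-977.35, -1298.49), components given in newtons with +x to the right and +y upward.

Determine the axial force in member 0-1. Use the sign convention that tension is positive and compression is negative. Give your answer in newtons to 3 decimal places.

N=5 nodes, M=7 members, R=3 reactions → 2N=10, M+R=10
member 0 (0-1): L=3.1075, (cx,cy)=(0.3276,0.9448)
member 1 (0-2): L=1.7320, (cx,cy)=(1.0000,0.0000)
member 2 (1-2): L=3.0216, (cx,cy)=(0.2363,-0.9717)
member 3 (1-3): L=1.7244, (cx,cy)=(0.9957,-0.0928)
member 4 (2-3): L=2.9516, (cx,cy)=(0.3398,0.9405)
member 5 (2-4): L=1.9680, (cx,cy)=(1.0000,0.0000)
member 6 (3-4): L=2.9389, (cx,cy)=(0.3283,-0.9446)
solve A·x = −loads:
  F[0-1] = -1817.0388 N (compression)
  F[0-2] = -382.0938 N (compression)
  F[1-2] = +402.9595 N (tension)
  F[1-3] = +288.1170 N (tension)
  F[2-3] = -416.3213 N (compression)
  F[2-4] = -145.4036 N (compression)
  F[3-4] = +442.8324 N (tension)
  Rx@0 = +977.3500 N
  Ry@0 = +1716.7702 N
  Ry@4 = -418.2802 N

-1817.039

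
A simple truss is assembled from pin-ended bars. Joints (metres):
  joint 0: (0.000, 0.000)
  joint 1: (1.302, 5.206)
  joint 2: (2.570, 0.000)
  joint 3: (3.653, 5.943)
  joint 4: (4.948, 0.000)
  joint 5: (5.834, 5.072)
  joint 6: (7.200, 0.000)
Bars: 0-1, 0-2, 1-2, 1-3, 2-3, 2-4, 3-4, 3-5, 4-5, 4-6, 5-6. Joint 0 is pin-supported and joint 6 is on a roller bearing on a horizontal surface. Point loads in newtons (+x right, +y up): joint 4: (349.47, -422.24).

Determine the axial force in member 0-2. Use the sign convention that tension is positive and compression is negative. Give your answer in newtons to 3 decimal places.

382.500

N=7 nodes, M=11 members, R=3 reactions → 2N=14, M+R=14
member 0 (0-1): L=5.3663, (cx,cy)=(0.2426,0.9701)
member 1 (0-2): L=2.5700, (cx,cy)=(1.0000,0.0000)
member 2 (1-2): L=5.3582, (cx,cy)=(0.2366,-0.9716)
member 3 (1-3): L=2.4638, (cx,cy)=(0.9542,0.2991)
member 4 (2-3): L=6.0409, (cx,cy)=(0.1793,0.9838)
member 5 (2-4): L=2.3780, (cx,cy)=(1.0000,0.0000)
member 6 (3-4): L=6.0825, (cx,cy)=(0.2129,-0.9771)
member 7 (3-5): L=2.3485, (cx,cy)=(0.9287,-0.3709)
member 8 (4-5): L=5.1488, (cx,cy)=(0.1721,0.9851)
member 9 (4-6): L=2.2520, (cx,cy)=(1.0000,0.0000)
member 10 (5-6): L=5.2527, (cx,cy)=(0.2601,-0.9656)
solve A·x = −loads:
  F[0-1] = -136.1349 N (compression)
  F[0-2] = +382.4995 N (tension)
  F[1-2] = +116.3849 N (tension)
  F[1-3] = -63.4781 N (compression)
  F[2-3] = -114.9413 N (compression)
  F[2-4] = +430.6482 N (tension)
  F[3-4] = +184.3923 N (tension)
  F[3-5] = -129.6856 N (compression)
  F[4-5] = +245.7410 N (tension)
  F[4-6] = +78.1498 N (tension)
  F[5-6] = -300.5122 N (compression)
  Rx@0 = -349.4700 N
  Ry@0 = +132.0673 N
  Ry@6 = +290.1727 N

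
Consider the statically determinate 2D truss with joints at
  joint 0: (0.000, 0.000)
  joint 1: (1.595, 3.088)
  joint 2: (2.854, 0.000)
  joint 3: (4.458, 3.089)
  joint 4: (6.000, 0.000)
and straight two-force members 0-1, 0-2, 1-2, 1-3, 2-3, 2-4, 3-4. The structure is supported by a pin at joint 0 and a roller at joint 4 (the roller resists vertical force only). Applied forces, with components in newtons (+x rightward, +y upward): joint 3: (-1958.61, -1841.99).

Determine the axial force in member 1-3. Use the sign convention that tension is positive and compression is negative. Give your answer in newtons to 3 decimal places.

N=5 nodes, M=7 members, R=3 reactions → 2N=10, M+R=10
member 0 (0-1): L=3.4756, (cx,cy)=(0.4589,0.8885)
member 1 (0-2): L=2.8540, (cx,cy)=(1.0000,0.0000)
member 2 (1-2): L=3.3348, (cx,cy)=(0.3775,-0.9260)
member 3 (1-3): L=2.8630, (cx,cy)=(1.0000,0.0003)
member 4 (2-3): L=3.4806, (cx,cy)=(0.4608,0.8875)
member 5 (2-4): L=3.1460, (cx,cy)=(1.0000,0.0000)
member 6 (3-4): L=3.4525, (cx,cy)=(0.4466,-0.8947)
solve A·x = −loads:
  F[0-1] = -1667.7337 N (compression)
  F[0-2] = -1193.2635 N (compression)
  F[1-2] = +1599.6527 N (tension)
  F[1-3] = -1369.2714 N (compression)
  F[2-3] = -1669.0662 N (compression)
  F[2-4] = +179.8289 N (tension)
  F[3-4] = -402.6312 N (compression)
  Rx@0 = +1958.6100 N
  Ry@0 = +1481.7491 N
  Ry@4 = +360.2409 N

-1369.271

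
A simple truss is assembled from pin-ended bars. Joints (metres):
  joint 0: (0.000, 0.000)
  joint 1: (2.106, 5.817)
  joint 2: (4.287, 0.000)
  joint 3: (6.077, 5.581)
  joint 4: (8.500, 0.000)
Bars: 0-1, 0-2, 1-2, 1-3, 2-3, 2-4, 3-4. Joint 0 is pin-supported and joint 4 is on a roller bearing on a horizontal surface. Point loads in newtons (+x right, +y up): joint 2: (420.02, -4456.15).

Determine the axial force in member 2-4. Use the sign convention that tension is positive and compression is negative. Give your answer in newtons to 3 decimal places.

N=5 nodes, M=7 members, R=3 reactions → 2N=10, M+R=10
member 0 (0-1): L=6.1865, (cx,cy)=(0.3404,0.9403)
member 1 (0-2): L=4.2870, (cx,cy)=(1.0000,0.0000)
member 2 (1-2): L=6.2124, (cx,cy)=(0.3511,-0.9363)
member 3 (1-3): L=3.9780, (cx,cy)=(0.9982,-0.0593)
member 4 (2-3): L=5.8610, (cx,cy)=(0.3054,0.9522)
member 5 (2-4): L=4.2130, (cx,cy)=(1.0000,0.0000)
member 6 (3-4): L=6.0843, (cx,cy)=(0.3982,-0.9173)
solve A·x = −loads:
  F[0-1] = -2348.9727 N (compression)
  F[0-2] = +1219.6547 N (tension)
  F[1-2] = +2464.4878 N (tension)
  F[1-3] = -1667.7813 N (compression)
  F[2-3] = +2256.3326 N (tension)
  F[2-4] = +975.7437 N (tension)
  F[3-4] = -2450.1444 N (compression)
  Rx@0 = -420.0200 N
  Ry@0 = +2208.6776 N
  Ry@4 = +2247.4724 N

975.744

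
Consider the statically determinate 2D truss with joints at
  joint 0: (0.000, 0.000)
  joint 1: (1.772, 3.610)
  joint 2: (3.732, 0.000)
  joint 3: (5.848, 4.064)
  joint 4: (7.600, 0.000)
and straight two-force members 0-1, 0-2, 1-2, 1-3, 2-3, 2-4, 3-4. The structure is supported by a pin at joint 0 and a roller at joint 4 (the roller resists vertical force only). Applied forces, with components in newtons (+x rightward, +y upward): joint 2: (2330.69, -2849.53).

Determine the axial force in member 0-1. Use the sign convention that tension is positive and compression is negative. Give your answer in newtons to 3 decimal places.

N=5 nodes, M=7 members, R=3 reactions → 2N=10, M+R=10
member 0 (0-1): L=4.0215, (cx,cy)=(0.4406,0.8977)
member 1 (0-2): L=3.7320, (cx,cy)=(1.0000,0.0000)
member 2 (1-2): L=4.1078, (cx,cy)=(0.4771,-0.8788)
member 3 (1-3): L=4.1012, (cx,cy)=(0.9939,0.1107)
member 4 (2-3): L=4.5819, (cx,cy)=(0.4618,0.8870)
member 5 (2-4): L=3.8680, (cx,cy)=(1.0000,0.0000)
member 6 (3-4): L=4.4256, (cx,cy)=(0.3959,-0.9183)
solve A·x = −loads:
  F[0-1] = -1615.5556 N (compression)
  F[0-2] = +3042.5632 N (tension)
  F[1-2] = +1471.0441 N (tension)
  F[1-3] = -1422.5182 N (compression)
  F[2-3] = +1755.1149 N (tension)
  F[2-4] = +603.2283 N (tension)
  F[3-4] = -1523.7581 N (compression)
  Rx@0 = -2330.6900 N
  Ry@0 = +1450.2608 N
  Ry@4 = +1399.2692 N

-1615.556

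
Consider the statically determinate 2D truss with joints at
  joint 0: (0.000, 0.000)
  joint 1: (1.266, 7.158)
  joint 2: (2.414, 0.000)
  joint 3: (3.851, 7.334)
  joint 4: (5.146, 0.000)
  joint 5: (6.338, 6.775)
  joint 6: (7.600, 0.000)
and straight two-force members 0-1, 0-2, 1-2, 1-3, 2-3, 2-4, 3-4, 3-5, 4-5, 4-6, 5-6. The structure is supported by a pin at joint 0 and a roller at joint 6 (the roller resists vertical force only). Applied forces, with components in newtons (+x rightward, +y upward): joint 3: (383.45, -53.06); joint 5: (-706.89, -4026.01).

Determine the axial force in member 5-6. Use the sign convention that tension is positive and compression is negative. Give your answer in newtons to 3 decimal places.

-3177.980

N=7 nodes, M=11 members, R=3 reactions → 2N=14, M+R=14
member 0 (0-1): L=7.2691, (cx,cy)=(0.1742,0.9847)
member 1 (0-2): L=2.4140, (cx,cy)=(1.0000,0.0000)
member 2 (1-2): L=7.2495, (cx,cy)=(0.1584,-0.9874)
member 3 (1-3): L=2.5910, (cx,cy)=(0.9977,0.0679)
member 4 (2-3): L=7.4735, (cx,cy)=(0.1923,0.9813)
member 5 (2-4): L=2.7320, (cx,cy)=(1.0000,0.0000)
member 6 (3-4): L=7.4475, (cx,cy)=(0.1739,-0.9848)
member 7 (3-5): L=2.5490, (cx,cy)=(0.9757,-0.2193)
member 8 (4-5): L=6.8791, (cx,cy)=(0.1733,0.9849)
member 9 (4-6): L=2.4540, (cx,cy)=(1.0000,0.0000)
member 10 (5-6): L=6.8915, (cx,cy)=(0.1831,-0.9831)
solve A·x = −loads:
  F[0-1] = -969.6486 N (compression)
  F[0-2] = -154.5640 N (compression)
  F[1-2] = +945.0669 N (tension)
  F[1-3] = -319.2707 N (compression)
  F[2-3] = -950.8856 N (compression)
  F[2-4] = +177.9301 N (tension)
  F[3-4] = +1163.8683 N (tension)
  F[3-5] = -1114.3241 N (compression)
  F[4-5] = -1163.7422 N (compression)
  F[4-6] = +581.9619 N (tension)
  F[5-6] = -3177.9802 N (compression)
  Rx@0 = +323.4400 N
  Ry@0 = +954.8295 N
  Ry@6 = +3124.2405 N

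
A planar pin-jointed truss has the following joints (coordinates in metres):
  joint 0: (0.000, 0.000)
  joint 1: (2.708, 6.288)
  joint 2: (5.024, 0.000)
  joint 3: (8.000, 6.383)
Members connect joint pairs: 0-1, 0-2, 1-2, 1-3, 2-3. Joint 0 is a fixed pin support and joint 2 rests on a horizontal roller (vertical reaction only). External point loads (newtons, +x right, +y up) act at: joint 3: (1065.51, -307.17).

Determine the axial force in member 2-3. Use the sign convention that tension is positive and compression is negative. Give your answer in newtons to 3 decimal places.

-363.059

N=4 nodes, M=5 members, R=3 reactions → 2N=8, M+R=8
member 0 (0-1): L=6.8463, (cx,cy)=(0.3955,0.9184)
member 1 (0-2): L=5.0240, (cx,cy)=(1.0000,0.0000)
member 2 (1-2): L=6.7010, (cx,cy)=(0.3456,-0.9384)
member 3 (1-3): L=5.2929, (cx,cy)=(0.9998,0.0179)
member 4 (2-3): L=7.0427, (cx,cy)=(0.4226,0.9063)
solve A·x = −loads:
  F[0-1] = +1672.0440 N (tension)
  F[0-2] = +404.1489 N (tension)
  F[1-2] = -1613.2215 N (compression)
  F[1-3] = +1219.1229 N (tension)
  F[2-3] = -363.0588 N (compression)
  Rx@0 = -1065.5100 N
  Ry@0 = -1535.6864 N
  Ry@2 = +1842.8564 N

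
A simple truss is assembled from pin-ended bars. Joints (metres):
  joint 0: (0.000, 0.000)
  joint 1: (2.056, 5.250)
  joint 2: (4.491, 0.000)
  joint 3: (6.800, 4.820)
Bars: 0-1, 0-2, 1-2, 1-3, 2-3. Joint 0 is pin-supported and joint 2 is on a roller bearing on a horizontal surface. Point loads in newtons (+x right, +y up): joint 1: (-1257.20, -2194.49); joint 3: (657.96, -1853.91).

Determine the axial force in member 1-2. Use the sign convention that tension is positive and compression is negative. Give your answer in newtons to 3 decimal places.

-1464.558

N=4 nodes, M=5 members, R=3 reactions → 2N=8, M+R=8
member 0 (0-1): L=5.6382, (cx,cy)=(0.3647,0.9311)
member 1 (0-2): L=4.4910, (cx,cy)=(1.0000,0.0000)
member 2 (1-2): L=5.7872, (cx,cy)=(0.4208,-0.9072)
member 3 (1-3): L=4.7634, (cx,cy)=(0.9959,-0.0903)
member 4 (2-3): L=5.3445, (cx,cy)=(0.4320,0.9019)
solve A·x = −loads:
  F[0-1] = -1074.1489 N (compression)
  F[0-2] = -207.5479 N (compression)
  F[1-2] = -1464.5578 N (compression)
  F[1-3] = +1487.8035 N (tension)
  F[2-3] = -1906.7345 N (compression)
  Rx@0 = +599.2400 N
  Ry@0 = +1000.1865 N
  Ry@2 = +3048.2135 N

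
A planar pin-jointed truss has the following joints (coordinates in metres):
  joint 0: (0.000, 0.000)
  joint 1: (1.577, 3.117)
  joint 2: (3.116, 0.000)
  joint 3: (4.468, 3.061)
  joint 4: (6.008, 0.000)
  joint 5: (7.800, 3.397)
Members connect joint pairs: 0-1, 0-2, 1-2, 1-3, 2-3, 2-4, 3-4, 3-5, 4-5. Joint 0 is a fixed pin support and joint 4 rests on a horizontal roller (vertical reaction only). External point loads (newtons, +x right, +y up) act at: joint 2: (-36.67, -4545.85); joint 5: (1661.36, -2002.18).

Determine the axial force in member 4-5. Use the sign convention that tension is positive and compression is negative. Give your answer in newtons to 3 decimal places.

N=6 nodes, M=9 members, R=3 reactions → 2N=12, M+R=12
member 0 (0-1): L=3.4932, (cx,cy)=(0.4514,0.8923)
member 1 (0-2): L=3.1160, (cx,cy)=(1.0000,0.0000)
member 2 (1-2): L=3.4762, (cx,cy)=(0.4427,-0.8967)
member 3 (1-3): L=2.8915, (cx,cy)=(0.9998,-0.0194)
member 4 (2-3): L=3.3463, (cx,cy)=(0.4040,0.9147)
member 5 (2-4): L=2.8920, (cx,cy)=(1.0000,0.0000)
member 6 (3-4): L=3.4266, (cx,cy)=(0.4494,-0.8933)
member 7 (3-5): L=3.3489, (cx,cy)=(0.9950,0.1003)
member 8 (4-5): L=3.8407, (cx,cy)=(0.4666,0.8845)
solve A·x = −loads:
  F[0-1] = -730.2932 N (compression)
  F[0-2] = +1954.3775 N (tension)
  F[1-2] = +740.9501 N (tension)
  F[1-3] = -657.8446 N (compression)
  F[2-3] = +4243.2229 N (tension)
  F[2-4] = +604.6914 N (tension)
  F[3-4] = -4035.2755 N (compression)
  F[3-5] = +2884.7998 N (tension)
  F[4-5] = -2590.9272 N (compression)
  Rx@0 = -1624.6900 N
  Ry@0 = +651.6398 N
  Ry@4 = +5896.3902 N

-2590.927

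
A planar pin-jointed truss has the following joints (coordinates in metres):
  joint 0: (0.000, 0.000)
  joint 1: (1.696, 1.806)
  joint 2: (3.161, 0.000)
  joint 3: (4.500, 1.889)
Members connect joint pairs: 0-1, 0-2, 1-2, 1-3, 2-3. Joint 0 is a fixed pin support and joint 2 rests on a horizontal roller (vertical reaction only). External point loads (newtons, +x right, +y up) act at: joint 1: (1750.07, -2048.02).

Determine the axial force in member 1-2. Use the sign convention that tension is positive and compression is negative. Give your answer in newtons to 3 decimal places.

-2702.405

N=4 nodes, M=5 members, R=3 reactions → 2N=8, M+R=8
member 0 (0-1): L=2.4775, (cx,cy)=(0.6846,0.7290)
member 1 (0-2): L=3.1610, (cx,cy)=(1.0000,0.0000)
member 2 (1-2): L=2.3255, (cx,cy)=(0.6300,-0.7766)
member 3 (1-3): L=2.8052, (cx,cy)=(0.9996,0.0296)
member 4 (2-3): L=2.3154, (cx,cy)=(0.5783,0.8158)
solve A·x = −loads:
  F[0-1] = +69.5576 N (tension)
  F[0-2] = +1702.4538 N (tension)
  F[1-2] = -2702.4051 N (compression)
  F[1-3] = +0.0000 N (tension)
  F[2-3] = -0.0000 N (compression)
  Rx@0 = -1750.0700 N
  Ry@0 = -50.7046 N
  Ry@2 = +2098.7246 N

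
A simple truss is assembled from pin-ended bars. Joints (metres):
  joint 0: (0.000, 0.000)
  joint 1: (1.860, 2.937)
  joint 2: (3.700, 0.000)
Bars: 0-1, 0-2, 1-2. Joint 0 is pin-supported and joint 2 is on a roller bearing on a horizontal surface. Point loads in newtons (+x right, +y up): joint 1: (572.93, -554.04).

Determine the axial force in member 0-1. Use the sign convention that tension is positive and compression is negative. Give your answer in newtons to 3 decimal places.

212.184

N=3 nodes, M=3 members, R=3 reactions → 2N=6, M+R=6
member 0 (0-1): L=3.4764, (cx,cy)=(0.5350,0.8448)
member 1 (0-2): L=3.7000, (cx,cy)=(1.0000,0.0000)
member 2 (1-2): L=3.4658, (cx,cy)=(0.5309,-0.8474)
solve A·x = −loads:
  F[0-1] = +212.1841 N (tension)
  F[0-2] = +459.4048 N (tension)
  F[1-2] = -865.3217 N (compression)
  Rx@0 = -572.9300 N
  Ry@0 = -179.2599 N
  Ry@2 = +733.2999 N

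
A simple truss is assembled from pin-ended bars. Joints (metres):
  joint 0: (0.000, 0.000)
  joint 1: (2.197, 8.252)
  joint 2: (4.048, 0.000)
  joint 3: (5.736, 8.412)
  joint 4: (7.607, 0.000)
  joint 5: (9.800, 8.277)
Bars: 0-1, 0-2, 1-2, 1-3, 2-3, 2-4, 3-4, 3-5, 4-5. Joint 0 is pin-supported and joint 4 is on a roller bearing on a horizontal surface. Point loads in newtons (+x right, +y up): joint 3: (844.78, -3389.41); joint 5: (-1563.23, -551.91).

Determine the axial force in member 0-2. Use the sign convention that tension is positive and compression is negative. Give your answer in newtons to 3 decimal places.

N=6 nodes, M=9 members, R=3 reactions → 2N=12, M+R=12
member 0 (0-1): L=8.5395, (cx,cy)=(0.2573,0.9663)
member 1 (0-2): L=4.0480, (cx,cy)=(1.0000,0.0000)
member 2 (1-2): L=8.4571, (cx,cy)=(0.2189,-0.9758)
member 3 (1-3): L=3.5426, (cx,cy)=(0.9990,0.0452)
member 4 (2-3): L=8.5797, (cx,cy)=(0.1967,0.9805)
member 5 (2-4): L=3.5590, (cx,cy)=(1.0000,0.0000)
member 6 (3-4): L=8.6176, (cx,cy)=(0.2171,-0.9761)
member 7 (3-5): L=4.0662, (cx,cy)=(0.9994,-0.0332)
member 8 (4-5): L=8.5626, (cx,cy)=(0.2561,0.9666)
solve A·x = −loads:
  F[0-1] = -1491.4860 N (compression)
  F[0-2] = -334.7259 N (compression)
  F[1-2] = +1444.6633 N (tension)
  F[1-3] = -700.6334 N (compression)
  F[2-3] = -1437.7364 N (compression)
  F[2-4] = +264.3340 N (tension)
  F[3-4] = -1947.9365 N (compression)
  F[3-5] = -1405.4130 N (compression)
  F[4-5] = -619.2232 N (compression)
  Rx@0 = +718.4500 N
  Ry@0 = +1441.2795 N
  Ry@4 = +2500.0405 N

-334.726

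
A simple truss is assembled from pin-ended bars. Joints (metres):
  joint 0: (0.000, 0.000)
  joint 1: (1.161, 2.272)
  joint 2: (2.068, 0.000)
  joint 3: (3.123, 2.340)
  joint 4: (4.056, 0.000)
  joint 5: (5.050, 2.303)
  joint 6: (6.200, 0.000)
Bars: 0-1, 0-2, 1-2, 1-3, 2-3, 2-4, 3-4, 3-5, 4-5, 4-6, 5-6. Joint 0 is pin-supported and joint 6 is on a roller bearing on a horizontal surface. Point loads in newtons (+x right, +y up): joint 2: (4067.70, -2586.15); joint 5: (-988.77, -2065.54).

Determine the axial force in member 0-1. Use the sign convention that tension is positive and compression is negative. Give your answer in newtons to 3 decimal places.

-2778.239

N=7 nodes, M=11 members, R=3 reactions → 2N=14, M+R=14
member 0 (0-1): L=2.5515, (cx,cy)=(0.4550,0.8905)
member 1 (0-2): L=2.0680, (cx,cy)=(1.0000,0.0000)
member 2 (1-2): L=2.4464, (cx,cy)=(0.3708,-0.9287)
member 3 (1-3): L=1.9632, (cx,cy)=(0.9994,0.0346)
member 4 (2-3): L=2.5668, (cx,cy)=(0.4110,0.9116)
member 5 (2-4): L=1.9880, (cx,cy)=(1.0000,0.0000)
member 6 (3-4): L=2.5191, (cx,cy)=(0.3704,-0.9289)
member 7 (3-5): L=1.9274, (cx,cy)=(0.9998,-0.0192)
member 8 (4-5): L=2.5084, (cx,cy)=(0.3963,0.9181)
member 9 (4-6): L=2.1440, (cx,cy)=(1.0000,0.0000)
member 10 (5-6): L=2.5742, (cx,cy)=(0.4467,-0.8947)
solve A·x = −loads:
  F[0-1] = -2778.2392 N (compression)
  F[0-2] = +4343.1263 N (tension)
  F[1-2] = +2580.9098 N (tension)
  F[1-3] = -2222.4185 N (compression)
  F[2-3] = +207.5197 N (tension)
  F[2-4] = +1147.0217 N (tension)
  F[3-4] = -77.2342 N (compression)
  F[3-5] = -2107.5753 N (compression)
  F[4-5] = +78.1390 N (tension)
  F[4-6] = +1087.4524 N (tension)
  F[5-6] = -2434.1551 N (compression)
  Rx@0 = -3078.9300 N
  Ry@0 = +2473.9484 N
  Ry@6 = +2177.7416 N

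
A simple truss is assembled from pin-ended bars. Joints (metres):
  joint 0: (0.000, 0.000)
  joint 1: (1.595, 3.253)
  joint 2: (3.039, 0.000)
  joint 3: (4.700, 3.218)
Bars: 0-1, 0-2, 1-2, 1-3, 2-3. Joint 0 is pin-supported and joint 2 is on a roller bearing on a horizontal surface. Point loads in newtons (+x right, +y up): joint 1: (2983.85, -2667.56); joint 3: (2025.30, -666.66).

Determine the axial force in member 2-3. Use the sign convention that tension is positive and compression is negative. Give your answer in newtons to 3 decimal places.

-720.346

N=4 nodes, M=5 members, R=3 reactions → 2N=8, M+R=8
member 0 (0-1): L=3.6230, (cx,cy)=(0.4402,0.8979)
member 1 (0-2): L=3.0390, (cx,cy)=(1.0000,0.0000)
member 2 (1-2): L=3.5591, (cx,cy)=(0.4057,-0.9140)
member 3 (1-3): L=3.1052, (cx,cy)=(0.9999,-0.0113)
member 4 (2-3): L=3.6214, (cx,cy)=(0.4587,0.8886)
solve A·x = −loads:
  F[0-1] = +4939.8933 N (tension)
  F[0-2] = +2834.3892 N (tension)
  F[1-2] = -7800.3935 N (compression)
  F[1-3] = +2355.8463 N (tension)
  F[2-3] = -720.3457 N (compression)
  Rx@0 = -5009.1500 N
  Ry@0 = -4435.4212 N
  Ry@2 = +7769.6412 N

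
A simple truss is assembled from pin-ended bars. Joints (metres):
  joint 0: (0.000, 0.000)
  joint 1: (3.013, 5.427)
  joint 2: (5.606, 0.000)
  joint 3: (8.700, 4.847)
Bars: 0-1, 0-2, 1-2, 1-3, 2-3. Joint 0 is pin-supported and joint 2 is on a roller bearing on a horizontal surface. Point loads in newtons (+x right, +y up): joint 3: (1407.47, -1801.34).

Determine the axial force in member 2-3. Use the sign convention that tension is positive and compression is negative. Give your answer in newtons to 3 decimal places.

-1846.544

N=4 nodes, M=5 members, R=3 reactions → 2N=8, M+R=8
member 0 (0-1): L=6.2073, (cx,cy)=(0.4854,0.8743)
member 1 (0-2): L=5.6060, (cx,cy)=(1.0000,0.0000)
member 2 (1-2): L=6.0146, (cx,cy)=(0.4311,-0.9023)
member 3 (1-3): L=5.7165, (cx,cy)=(0.9948,-0.1015)
member 4 (2-3): L=5.7503, (cx,cy)=(0.5381,0.8429)
solve A·x = −loads:
  F[0-1] = +2528.9969 N (tension)
  F[0-2] = +179.9032 N (tension)
  F[1-2] = -2721.8956 N (compression)
  F[1-3] = +2413.4693 N (tension)
  F[2-3] = -1846.5435 N (compression)
  Rx@0 = -1407.4700 N
  Ry@0 = -2211.0869 N
  Ry@2 = +4012.4269 N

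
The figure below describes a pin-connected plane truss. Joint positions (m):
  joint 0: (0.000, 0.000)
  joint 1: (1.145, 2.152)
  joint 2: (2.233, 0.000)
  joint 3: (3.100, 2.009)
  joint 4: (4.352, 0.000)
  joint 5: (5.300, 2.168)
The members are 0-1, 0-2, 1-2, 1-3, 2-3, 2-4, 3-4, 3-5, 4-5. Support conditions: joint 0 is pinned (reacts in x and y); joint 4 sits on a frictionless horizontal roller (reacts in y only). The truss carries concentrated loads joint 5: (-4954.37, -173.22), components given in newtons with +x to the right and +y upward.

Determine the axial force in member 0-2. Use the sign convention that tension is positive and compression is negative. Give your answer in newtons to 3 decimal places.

-3661.273

N=6 nodes, M=9 members, R=3 reactions → 2N=12, M+R=12
member 0 (0-1): L=2.4376, (cx,cy)=(0.4697,0.8828)
member 1 (0-2): L=2.2330, (cx,cy)=(1.0000,0.0000)
member 2 (1-2): L=2.4114, (cx,cy)=(0.4512,-0.8924)
member 3 (1-3): L=1.9602, (cx,cy)=(0.9973,-0.0730)
member 4 (2-3): L=2.1881, (cx,cy)=(0.3962,0.9181)
member 5 (2-4): L=2.1190, (cx,cy)=(1.0000,0.0000)
member 6 (3-4): L=2.3672, (cx,cy)=(0.5289,-0.8487)
member 7 (3-5): L=2.2057, (cx,cy)=(0.9974,0.0721)
member 8 (4-5): L=2.3662, (cx,cy)=(0.4006,0.9162)
solve A·x = −loads:
  F[0-1] = -2752.9397 N (compression)
  F[0-2] = -3661.2728 N (compression)
  F[1-2] = +2937.9286 N (tension)
  F[1-3] = -2625.6579 N (compression)
  F[2-3] = -2855.6240 N (compression)
  F[2-4] = -1204.2109 N (compression)
  F[3-4] = +2434.6429 N (tension)
  F[3-5] = -5050.9752 N (compression)
  F[4-5] = +208.3288 N (tension)
  Rx@0 = +4954.3700 N
  Ry@0 = +2430.3450 N
  Ry@4 = -2257.1250 N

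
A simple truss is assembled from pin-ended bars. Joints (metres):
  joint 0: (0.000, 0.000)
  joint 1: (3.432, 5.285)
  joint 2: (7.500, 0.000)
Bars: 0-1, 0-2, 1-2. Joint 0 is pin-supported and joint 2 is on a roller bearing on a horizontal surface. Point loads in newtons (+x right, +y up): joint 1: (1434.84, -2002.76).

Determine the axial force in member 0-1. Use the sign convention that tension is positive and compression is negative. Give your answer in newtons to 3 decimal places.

N=3 nodes, M=3 members, R=3 reactions → 2N=6, M+R=6
member 0 (0-1): L=6.3016, (cx,cy)=(0.5446,0.8387)
member 1 (0-2): L=7.5000, (cx,cy)=(1.0000,0.0000)
member 2 (1-2): L=6.6693, (cx,cy)=(0.6100,-0.7924)
solve A·x = −loads:
  F[0-1] = -89.6804 N (compression)
  F[0-2] = +1483.6823 N (tension)
  F[1-2] = -2432.4371 N (compression)
  Rx@0 = -1434.8400 N
  Ry@0 = +75.2131 N
  Ry@2 = +1927.5469 N

-89.680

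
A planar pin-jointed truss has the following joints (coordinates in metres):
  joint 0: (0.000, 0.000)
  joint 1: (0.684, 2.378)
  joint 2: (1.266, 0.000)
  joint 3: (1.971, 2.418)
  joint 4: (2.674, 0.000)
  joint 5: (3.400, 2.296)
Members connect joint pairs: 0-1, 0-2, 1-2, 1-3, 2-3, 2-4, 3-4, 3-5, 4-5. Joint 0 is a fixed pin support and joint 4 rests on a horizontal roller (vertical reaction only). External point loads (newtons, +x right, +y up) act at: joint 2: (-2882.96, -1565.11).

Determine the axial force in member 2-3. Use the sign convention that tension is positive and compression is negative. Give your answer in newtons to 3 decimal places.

N=6 nodes, M=9 members, R=3 reactions → 2N=12, M+R=12
member 0 (0-1): L=2.4744, (cx,cy)=(0.2764,0.9610)
member 1 (0-2): L=1.2660, (cx,cy)=(1.0000,0.0000)
member 2 (1-2): L=2.4482, (cx,cy)=(0.2377,-0.9713)
member 3 (1-3): L=1.2876, (cx,cy)=(0.9995,0.0311)
member 4 (2-3): L=2.5187, (cx,cy)=(0.2799,0.9600)
member 5 (2-4): L=1.4080, (cx,cy)=(1.0000,0.0000)
member 6 (3-4): L=2.5181, (cx,cy)=(0.2792,-0.9602)
member 7 (3-5): L=1.4342, (cx,cy)=(0.9964,-0.0851)
member 8 (4-5): L=2.4080, (cx,cy)=(0.3015,0.9535)
solve A·x = −loads:
  F[0-1] = -857.5258 N (compression)
  F[0-2] = -2645.9152 N (compression)
  F[1-2] = +834.5022 N (tension)
  F[1-3] = -435.6389 N (compression)
  F[2-3] = +785.9483 N (tension)
  F[2-4] = +215.4350 N (tension)
  F[3-4] = -771.6804 N (compression)
  F[3-5] = +0.0000 N (tension)
  F[4-5] = -0.0000 N (compression)
  Rx@0 = +2882.9600 N
  Ry@0 = +824.1118 N
  Ry@4 = +740.9982 N

785.948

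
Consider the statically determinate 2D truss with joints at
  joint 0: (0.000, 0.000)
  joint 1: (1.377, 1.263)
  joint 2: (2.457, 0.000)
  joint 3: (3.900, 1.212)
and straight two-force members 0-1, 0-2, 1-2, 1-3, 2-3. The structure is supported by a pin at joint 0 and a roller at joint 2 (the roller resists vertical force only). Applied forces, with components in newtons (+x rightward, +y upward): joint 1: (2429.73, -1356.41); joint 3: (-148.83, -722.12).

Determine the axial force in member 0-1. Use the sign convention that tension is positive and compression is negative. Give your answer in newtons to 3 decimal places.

1484.511

N=4 nodes, M=5 members, R=3 reactions → 2N=8, M+R=8
member 0 (0-1): L=1.8685, (cx,cy)=(0.7370,0.6759)
member 1 (0-2): L=2.4570, (cx,cy)=(1.0000,0.0000)
member 2 (1-2): L=1.6618, (cx,cy)=(0.6499,-0.7600)
member 3 (1-3): L=2.5235, (cx,cy)=(0.9998,-0.0202)
member 4 (2-3): L=1.8845, (cx,cy)=(0.7657,0.6432)
solve A·x = −loads:
  F[0-1] = +1484.5113 N (tension)
  F[0-2] = +1186.8832 N (tension)
  F[1-2] = -3123.4512 N (compression)
  F[1-3] = +694.3561 N (tension)
  F[2-3] = -1100.9592 N (compression)
  Rx@0 = -2280.9000 N
  Ry@0 = -1003.4446 N
  Ry@2 = +3081.9746 N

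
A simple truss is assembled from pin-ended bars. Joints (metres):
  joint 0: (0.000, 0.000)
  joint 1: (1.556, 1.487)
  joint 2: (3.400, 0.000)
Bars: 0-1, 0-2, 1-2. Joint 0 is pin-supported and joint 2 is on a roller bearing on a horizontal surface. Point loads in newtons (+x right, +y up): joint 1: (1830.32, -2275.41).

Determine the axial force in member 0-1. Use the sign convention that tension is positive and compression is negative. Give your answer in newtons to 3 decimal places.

-627.562

N=3 nodes, M=3 members, R=3 reactions → 2N=6, M+R=6
member 0 (0-1): L=2.1523, (cx,cy)=(0.7230,0.6909)
member 1 (0-2): L=3.4000, (cx,cy)=(1.0000,0.0000)
member 2 (1-2): L=2.3689, (cx,cy)=(0.7784,-0.6277)
solve A·x = −loads:
  F[0-1] = -627.5615 N (compression)
  F[0-2] = +2284.0185 N (tension)
  F[1-2] = -2934.1234 N (compression)
  Rx@0 = -1830.3200 N
  Ry@0 = +433.5795 N
  Ry@2 = +1841.8305 N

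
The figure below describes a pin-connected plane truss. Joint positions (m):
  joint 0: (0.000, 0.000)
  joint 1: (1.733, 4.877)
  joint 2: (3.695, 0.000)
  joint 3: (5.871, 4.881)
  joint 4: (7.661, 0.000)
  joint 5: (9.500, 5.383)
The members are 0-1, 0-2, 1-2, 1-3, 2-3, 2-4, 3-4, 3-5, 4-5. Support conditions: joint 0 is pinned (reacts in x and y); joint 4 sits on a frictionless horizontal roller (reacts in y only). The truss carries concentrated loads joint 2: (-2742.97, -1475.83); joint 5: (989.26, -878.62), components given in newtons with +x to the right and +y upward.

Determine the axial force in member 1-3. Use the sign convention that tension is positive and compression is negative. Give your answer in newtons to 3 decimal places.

107.539

N=6 nodes, M=9 members, R=3 reactions → 2N=12, M+R=12
member 0 (0-1): L=5.1758, (cx,cy)=(0.3348,0.9423)
member 1 (0-2): L=3.6950, (cx,cy)=(1.0000,0.0000)
member 2 (1-2): L=5.2569, (cx,cy)=(0.3732,-0.9277)
member 3 (1-3): L=4.1380, (cx,cy)=(1.0000,0.0010)
member 4 (2-3): L=5.3441, (cx,cy)=(0.4072,0.9133)
member 5 (2-4): L=3.9660, (cx,cy)=(1.0000,0.0000)
member 6 (3-4): L=5.1989, (cx,cy)=(0.3443,-0.9389)
member 7 (3-5): L=3.6636, (cx,cy)=(0.9906,0.1370)
member 8 (4-5): L=5.6885, (cx,cy)=(0.3233,0.9463)
solve A·x = −loads:
  F[0-1] = +150.6937 N (tension)
  F[0-2] = -1804.1669 N (compression)
  F[1-2] = -152.9431 N (compression)
  F[1-3] = +107.5393 N (tension)
  F[2-3] = +1771.1995 N (tension)
  F[2-4] = +160.5238 N (tension)
  F[3-4] = -1523.7794 N (compression)
  F[3-5] = +1366.2691 N (tension)
  F[4-5] = -1126.3151 N (compression)
  Rx@0 = +1753.7100 N
  Ry@0 = -141.9954 N
  Ry@4 = +2496.4454 N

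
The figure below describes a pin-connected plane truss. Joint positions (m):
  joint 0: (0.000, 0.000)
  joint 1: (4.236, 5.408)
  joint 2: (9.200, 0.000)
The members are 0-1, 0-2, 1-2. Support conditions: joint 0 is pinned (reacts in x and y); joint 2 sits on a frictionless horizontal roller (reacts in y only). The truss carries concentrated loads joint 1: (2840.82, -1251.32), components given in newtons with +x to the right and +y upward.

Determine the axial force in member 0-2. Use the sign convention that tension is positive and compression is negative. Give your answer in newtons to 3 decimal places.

2061.657

N=3 nodes, M=3 members, R=3 reactions → 2N=6, M+R=6
member 0 (0-1): L=6.8695, (cx,cy)=(0.6166,0.7872)
member 1 (0-2): L=9.2000, (cx,cy)=(1.0000,0.0000)
member 2 (1-2): L=7.3408, (cx,cy)=(0.6762,-0.7367)
solve A·x = −loads:
  F[0-1] = +1263.5672 N (tension)
  F[0-2] = +2061.6566 N (tension)
  F[1-2] = -3048.8047 N (compression)
  Rx@0 = -2840.8200 N
  Ry@0 = -994.7394 N
  Ry@2 = +2246.0594 N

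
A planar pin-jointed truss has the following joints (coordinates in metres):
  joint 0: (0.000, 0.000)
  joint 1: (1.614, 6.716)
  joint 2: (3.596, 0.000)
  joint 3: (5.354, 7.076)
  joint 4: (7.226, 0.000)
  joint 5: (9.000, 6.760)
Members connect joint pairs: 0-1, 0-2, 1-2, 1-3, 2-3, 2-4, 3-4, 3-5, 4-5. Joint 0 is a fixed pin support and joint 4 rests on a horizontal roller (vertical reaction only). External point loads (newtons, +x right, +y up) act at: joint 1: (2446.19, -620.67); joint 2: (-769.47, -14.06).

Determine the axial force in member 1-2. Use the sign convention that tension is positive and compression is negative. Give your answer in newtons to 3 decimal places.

-2635.263

N=6 nodes, M=9 members, R=3 reactions → 2N=12, M+R=12
member 0 (0-1): L=6.9072, (cx,cy)=(0.2337,0.9723)
member 1 (0-2): L=3.5960, (cx,cy)=(1.0000,0.0000)
member 2 (1-2): L=7.0024, (cx,cy)=(0.2830,-0.9591)
member 3 (1-3): L=3.7573, (cx,cy)=(0.9954,0.0958)
member 4 (2-3): L=7.2911, (cx,cy)=(0.2411,0.9705)
member 5 (2-4): L=3.6300, (cx,cy)=(1.0000,0.0000)
member 6 (3-4): L=7.3194, (cx,cy)=(0.2558,-0.9667)
member 7 (3-5): L=3.6597, (cx,cy)=(0.9963,-0.0863)
member 8 (4-5): L=6.9889, (cx,cy)=(0.2538,0.9672)
solve A·x = −loads:
  F[0-1] = +1835.2480 N (tension)
  F[0-2] = +1247.8801 N (tension)
  F[1-2] = -2635.2634 N (compression)
  F[1-3] = -1277.3217 N (compression)
  F[2-3] = +2618.8211 N (tension)
  F[2-4] = +640.0069 N (tension)
  F[3-4] = -2502.3988 N (compression)
  F[3-5] = -0.0000 N (compression)
  F[4-5] = +0.0000 N (tension)
  Rx@0 = -1676.7200 N
  Ry@0 = -1784.4415 N
  Ry@4 = +2419.1715 N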